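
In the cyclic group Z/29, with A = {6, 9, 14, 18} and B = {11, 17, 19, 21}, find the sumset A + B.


Work in Z/29Z: reduce every sum a + b modulo 29.
Enumerate all 16 pairs:
a = 6: 6+11=17, 6+17=23, 6+19=25, 6+21=27
a = 9: 9+11=20, 9+17=26, 9+19=28, 9+21=1
a = 14: 14+11=25, 14+17=2, 14+19=4, 14+21=6
a = 18: 18+11=0, 18+17=6, 18+19=8, 18+21=10
Distinct residues collected: {0, 1, 2, 4, 6, 8, 10, 17, 20, 23, 25, 26, 27, 28}
|A + B| = 14 (out of 29 total residues).

A + B = {0, 1, 2, 4, 6, 8, 10, 17, 20, 23, 25, 26, 27, 28}


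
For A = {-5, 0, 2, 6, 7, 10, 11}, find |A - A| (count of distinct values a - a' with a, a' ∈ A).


A - A = {a - a' : a, a' ∈ A}; |A| = 7.
Bounds: 2|A|-1 ≤ |A - A| ≤ |A|² - |A| + 1, i.e. 13 ≤ |A - A| ≤ 43.
Note: 0 ∈ A - A always (from a - a). The set is symmetric: if d ∈ A - A then -d ∈ A - A.
Enumerate nonzero differences d = a - a' with a > a' (then include -d):
Positive differences: {1, 2, 3, 4, 5, 6, 7, 8, 9, 10, 11, 12, 15, 16}
Full difference set: {0} ∪ (positive diffs) ∪ (negative diffs).
|A - A| = 1 + 2·14 = 29 (matches direct enumeration: 29).

|A - A| = 29


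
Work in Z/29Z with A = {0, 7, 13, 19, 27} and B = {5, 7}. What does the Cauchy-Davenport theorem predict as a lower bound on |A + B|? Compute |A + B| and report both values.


Cauchy-Davenport: |A + B| ≥ min(p, |A| + |B| - 1) for A, B nonempty in Z/pZ.
|A| = 5, |B| = 2, p = 29.
CD lower bound = min(29, 5 + 2 - 1) = min(29, 6) = 6.
Compute A + B mod 29 directly:
a = 0: 0+5=5, 0+7=7
a = 7: 7+5=12, 7+7=14
a = 13: 13+5=18, 13+7=20
a = 19: 19+5=24, 19+7=26
a = 27: 27+5=3, 27+7=5
A + B = {3, 5, 7, 12, 14, 18, 20, 24, 26}, so |A + B| = 9.
Verify: 9 ≥ 6? Yes ✓.

CD lower bound = 6, actual |A + B| = 9.


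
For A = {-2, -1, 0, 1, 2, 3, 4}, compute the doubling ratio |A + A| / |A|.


|A| = 7.
Compute A + A by enumerating all 49 pairs.
A + A = {-4, -3, -2, -1, 0, 1, 2, 3, 4, 5, 6, 7, 8}, so |A + A| = 13.
K = |A + A| / |A| = 13/7 (already in lowest terms) ≈ 1.8571.
Reference: AP of size 7 gives K = 13/7 ≈ 1.8571; a fully generic set of size 7 gives K ≈ 4.0000.

|A| = 7, |A + A| = 13, K = 13/7.


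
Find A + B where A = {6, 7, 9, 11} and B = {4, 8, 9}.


A + B = {a + b : a ∈ A, b ∈ B}.
Enumerate all |A|·|B| = 4·3 = 12 pairs (a, b) and collect distinct sums.
a = 6: 6+4=10, 6+8=14, 6+9=15
a = 7: 7+4=11, 7+8=15, 7+9=16
a = 9: 9+4=13, 9+8=17, 9+9=18
a = 11: 11+4=15, 11+8=19, 11+9=20
Collecting distinct sums: A + B = {10, 11, 13, 14, 15, 16, 17, 18, 19, 20}
|A + B| = 10

A + B = {10, 11, 13, 14, 15, 16, 17, 18, 19, 20}


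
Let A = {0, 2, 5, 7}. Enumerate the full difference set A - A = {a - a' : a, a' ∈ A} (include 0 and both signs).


A - A = {a - a' : a, a' ∈ A}.
Compute a - a' for each ordered pair (a, a'):
a = 0: 0-0=0, 0-2=-2, 0-5=-5, 0-7=-7
a = 2: 2-0=2, 2-2=0, 2-5=-3, 2-7=-5
a = 5: 5-0=5, 5-2=3, 5-5=0, 5-7=-2
a = 7: 7-0=7, 7-2=5, 7-5=2, 7-7=0
Collecting distinct values (and noting 0 appears from a-a):
A - A = {-7, -5, -3, -2, 0, 2, 3, 5, 7}
|A - A| = 9

A - A = {-7, -5, -3, -2, 0, 2, 3, 5, 7}


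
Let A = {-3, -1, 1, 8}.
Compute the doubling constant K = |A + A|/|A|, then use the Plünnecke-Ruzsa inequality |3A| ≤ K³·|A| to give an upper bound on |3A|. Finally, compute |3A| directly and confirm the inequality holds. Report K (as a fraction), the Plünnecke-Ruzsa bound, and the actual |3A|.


|A| = 4.
Step 1: Compute A + A by enumerating all 16 pairs.
A + A = {-6, -4, -2, 0, 2, 5, 7, 9, 16}, so |A + A| = 9.
Step 2: Doubling constant K = |A + A|/|A| = 9/4 = 9/4 ≈ 2.2500.
Step 3: Plünnecke-Ruzsa gives |3A| ≤ K³·|A| = (2.2500)³ · 4 ≈ 45.5625.
Step 4: Compute 3A = A + A + A directly by enumerating all triples (a,b,c) ∈ A³; |3A| = 16.
Step 5: Check 16 ≤ 45.5625? Yes ✓.

K = 9/4, Plünnecke-Ruzsa bound K³|A| ≈ 45.5625, |3A| = 16, inequality holds.


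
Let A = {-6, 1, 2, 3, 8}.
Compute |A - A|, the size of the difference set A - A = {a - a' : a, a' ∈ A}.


A - A = {a - a' : a, a' ∈ A}; |A| = 5.
Bounds: 2|A|-1 ≤ |A - A| ≤ |A|² - |A| + 1, i.e. 9 ≤ |A - A| ≤ 21.
Note: 0 ∈ A - A always (from a - a). The set is symmetric: if d ∈ A - A then -d ∈ A - A.
Enumerate nonzero differences d = a - a' with a > a' (then include -d):
Positive differences: {1, 2, 5, 6, 7, 8, 9, 14}
Full difference set: {0} ∪ (positive diffs) ∪ (negative diffs).
|A - A| = 1 + 2·8 = 17 (matches direct enumeration: 17).

|A - A| = 17


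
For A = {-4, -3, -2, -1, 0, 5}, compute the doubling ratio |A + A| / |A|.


|A| = 6.
Compute A + A by enumerating all 36 pairs.
A + A = {-8, -7, -6, -5, -4, -3, -2, -1, 0, 1, 2, 3, 4, 5, 10}, so |A + A| = 15.
K = |A + A| / |A| = 15/6 = 5/2 ≈ 2.5000.
Reference: AP of size 6 gives K = 11/6 ≈ 1.8333; a fully generic set of size 6 gives K ≈ 3.5000.

|A| = 6, |A + A| = 15, K = 15/6 = 5/2.


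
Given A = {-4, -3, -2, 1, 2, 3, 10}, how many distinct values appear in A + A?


A + A = {a + a' : a, a' ∈ A}; |A| = 7.
General bounds: 2|A| - 1 ≤ |A + A| ≤ |A|(|A|+1)/2, i.e. 13 ≤ |A + A| ≤ 28.
Lower bound 2|A|-1 is attained iff A is an arithmetic progression.
Enumerate sums a + a' for a ≤ a' (symmetric, so this suffices):
a = -4: -4+-4=-8, -4+-3=-7, -4+-2=-6, -4+1=-3, -4+2=-2, -4+3=-1, -4+10=6
a = -3: -3+-3=-6, -3+-2=-5, -3+1=-2, -3+2=-1, -3+3=0, -3+10=7
a = -2: -2+-2=-4, -2+1=-1, -2+2=0, -2+3=1, -2+10=8
a = 1: 1+1=2, 1+2=3, 1+3=4, 1+10=11
a = 2: 2+2=4, 2+3=5, 2+10=12
a = 3: 3+3=6, 3+10=13
a = 10: 10+10=20
Distinct sums: {-8, -7, -6, -5, -4, -3, -2, -1, 0, 1, 2, 3, 4, 5, 6, 7, 8, 11, 12, 13, 20}
|A + A| = 21

|A + A| = 21


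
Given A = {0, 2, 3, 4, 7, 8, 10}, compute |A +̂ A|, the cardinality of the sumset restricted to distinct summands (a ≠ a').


Restricted sumset: A +̂ A = {a + a' : a ∈ A, a' ∈ A, a ≠ a'}.
Equivalently, take A + A and drop any sum 2a that is achievable ONLY as a + a for a ∈ A (i.e. sums representable only with equal summands).
Enumerate pairs (a, a') with a < a' (symmetric, so each unordered pair gives one sum; this covers all a ≠ a'):
  0 + 2 = 2
  0 + 3 = 3
  0 + 4 = 4
  0 + 7 = 7
  0 + 8 = 8
  0 + 10 = 10
  2 + 3 = 5
  2 + 4 = 6
  2 + 7 = 9
  2 + 8 = 10
  2 + 10 = 12
  3 + 4 = 7
  3 + 7 = 10
  3 + 8 = 11
  3 + 10 = 13
  4 + 7 = 11
  4 + 8 = 12
  4 + 10 = 14
  7 + 8 = 15
  7 + 10 = 17
  8 + 10 = 18
Collected distinct sums: {2, 3, 4, 5, 6, 7, 8, 9, 10, 11, 12, 13, 14, 15, 17, 18}
|A +̂ A| = 16
(Reference bound: |A +̂ A| ≥ 2|A| - 3 for |A| ≥ 2, with |A| = 7 giving ≥ 11.)

|A +̂ A| = 16


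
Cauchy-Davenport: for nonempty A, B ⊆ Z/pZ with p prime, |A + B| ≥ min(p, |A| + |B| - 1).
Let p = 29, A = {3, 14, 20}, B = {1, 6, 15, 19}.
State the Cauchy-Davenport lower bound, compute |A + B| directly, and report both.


Cauchy-Davenport: |A + B| ≥ min(p, |A| + |B| - 1) for A, B nonempty in Z/pZ.
|A| = 3, |B| = 4, p = 29.
CD lower bound = min(29, 3 + 4 - 1) = min(29, 6) = 6.
Compute A + B mod 29 directly:
a = 3: 3+1=4, 3+6=9, 3+15=18, 3+19=22
a = 14: 14+1=15, 14+6=20, 14+15=0, 14+19=4
a = 20: 20+1=21, 20+6=26, 20+15=6, 20+19=10
A + B = {0, 4, 6, 9, 10, 15, 18, 20, 21, 22, 26}, so |A + B| = 11.
Verify: 11 ≥ 6? Yes ✓.

CD lower bound = 6, actual |A + B| = 11.


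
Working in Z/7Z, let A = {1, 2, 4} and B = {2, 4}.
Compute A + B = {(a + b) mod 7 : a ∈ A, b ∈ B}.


Work in Z/7Z: reduce every sum a + b modulo 7.
Enumerate all 6 pairs:
a = 1: 1+2=3, 1+4=5
a = 2: 2+2=4, 2+4=6
a = 4: 4+2=6, 4+4=1
Distinct residues collected: {1, 3, 4, 5, 6}
|A + B| = 5 (out of 7 total residues).

A + B = {1, 3, 4, 5, 6}


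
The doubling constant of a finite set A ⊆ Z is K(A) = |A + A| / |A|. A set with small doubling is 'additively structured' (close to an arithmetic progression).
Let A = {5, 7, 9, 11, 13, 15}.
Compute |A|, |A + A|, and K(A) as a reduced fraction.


|A| = 6.
Compute A + A by enumerating all 36 pairs.
A + A = {10, 12, 14, 16, 18, 20, 22, 24, 26, 28, 30}, so |A + A| = 11.
K = |A + A| / |A| = 11/6 (already in lowest terms) ≈ 1.8333.
Reference: AP of size 6 gives K = 11/6 ≈ 1.8333; a fully generic set of size 6 gives K ≈ 3.5000.

|A| = 6, |A + A| = 11, K = 11/6.


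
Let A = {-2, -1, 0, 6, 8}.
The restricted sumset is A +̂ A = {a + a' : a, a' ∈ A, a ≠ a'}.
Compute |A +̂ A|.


Restricted sumset: A +̂ A = {a + a' : a ∈ A, a' ∈ A, a ≠ a'}.
Equivalently, take A + A and drop any sum 2a that is achievable ONLY as a + a for a ∈ A (i.e. sums representable only with equal summands).
Enumerate pairs (a, a') with a < a' (symmetric, so each unordered pair gives one sum; this covers all a ≠ a'):
  -2 + -1 = -3
  -2 + 0 = -2
  -2 + 6 = 4
  -2 + 8 = 6
  -1 + 0 = -1
  -1 + 6 = 5
  -1 + 8 = 7
  0 + 6 = 6
  0 + 8 = 8
  6 + 8 = 14
Collected distinct sums: {-3, -2, -1, 4, 5, 6, 7, 8, 14}
|A +̂ A| = 9
(Reference bound: |A +̂ A| ≥ 2|A| - 3 for |A| ≥ 2, with |A| = 5 giving ≥ 7.)

|A +̂ A| = 9


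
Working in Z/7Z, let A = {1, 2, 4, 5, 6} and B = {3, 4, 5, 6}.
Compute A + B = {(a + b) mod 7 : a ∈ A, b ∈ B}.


Work in Z/7Z: reduce every sum a + b modulo 7.
Enumerate all 20 pairs:
a = 1: 1+3=4, 1+4=5, 1+5=6, 1+6=0
a = 2: 2+3=5, 2+4=6, 2+5=0, 2+6=1
a = 4: 4+3=0, 4+4=1, 4+5=2, 4+6=3
a = 5: 5+3=1, 5+4=2, 5+5=3, 5+6=4
a = 6: 6+3=2, 6+4=3, 6+5=4, 6+6=5
Distinct residues collected: {0, 1, 2, 3, 4, 5, 6}
|A + B| = 7 (out of 7 total residues).

A + B = {0, 1, 2, 3, 4, 5, 6}


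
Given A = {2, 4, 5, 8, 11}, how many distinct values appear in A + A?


A + A = {a + a' : a, a' ∈ A}; |A| = 5.
General bounds: 2|A| - 1 ≤ |A + A| ≤ |A|(|A|+1)/2, i.e. 9 ≤ |A + A| ≤ 15.
Lower bound 2|A|-1 is attained iff A is an arithmetic progression.
Enumerate sums a + a' for a ≤ a' (symmetric, so this suffices):
a = 2: 2+2=4, 2+4=6, 2+5=7, 2+8=10, 2+11=13
a = 4: 4+4=8, 4+5=9, 4+8=12, 4+11=15
a = 5: 5+5=10, 5+8=13, 5+11=16
a = 8: 8+8=16, 8+11=19
a = 11: 11+11=22
Distinct sums: {4, 6, 7, 8, 9, 10, 12, 13, 15, 16, 19, 22}
|A + A| = 12

|A + A| = 12


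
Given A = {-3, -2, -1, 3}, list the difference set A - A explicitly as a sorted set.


A - A = {a - a' : a, a' ∈ A}.
Compute a - a' for each ordered pair (a, a'):
a = -3: -3--3=0, -3--2=-1, -3--1=-2, -3-3=-6
a = -2: -2--3=1, -2--2=0, -2--1=-1, -2-3=-5
a = -1: -1--3=2, -1--2=1, -1--1=0, -1-3=-4
a = 3: 3--3=6, 3--2=5, 3--1=4, 3-3=0
Collecting distinct values (and noting 0 appears from a-a):
A - A = {-6, -5, -4, -2, -1, 0, 1, 2, 4, 5, 6}
|A - A| = 11

A - A = {-6, -5, -4, -2, -1, 0, 1, 2, 4, 5, 6}


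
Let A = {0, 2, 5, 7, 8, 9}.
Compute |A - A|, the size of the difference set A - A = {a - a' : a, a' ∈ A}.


A - A = {a - a' : a, a' ∈ A}; |A| = 6.
Bounds: 2|A|-1 ≤ |A - A| ≤ |A|² - |A| + 1, i.e. 11 ≤ |A - A| ≤ 31.
Note: 0 ∈ A - A always (from a - a). The set is symmetric: if d ∈ A - A then -d ∈ A - A.
Enumerate nonzero differences d = a - a' with a > a' (then include -d):
Positive differences: {1, 2, 3, 4, 5, 6, 7, 8, 9}
Full difference set: {0} ∪ (positive diffs) ∪ (negative diffs).
|A - A| = 1 + 2·9 = 19 (matches direct enumeration: 19).

|A - A| = 19


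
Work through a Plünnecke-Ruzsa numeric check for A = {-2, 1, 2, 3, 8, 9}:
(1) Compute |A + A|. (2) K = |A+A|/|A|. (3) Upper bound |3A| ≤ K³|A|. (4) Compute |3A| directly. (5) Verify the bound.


|A| = 6.
Step 1: Compute A + A by enumerating all 36 pairs.
A + A = {-4, -1, 0, 1, 2, 3, 4, 5, 6, 7, 9, 10, 11, 12, 16, 17, 18}, so |A + A| = 17.
Step 2: Doubling constant K = |A + A|/|A| = 17/6 = 17/6 ≈ 2.8333.
Step 3: Plünnecke-Ruzsa gives |3A| ≤ K³·|A| = (2.8333)³ · 6 ≈ 136.4722.
Step 4: Compute 3A = A + A + A directly by enumerating all triples (a,b,c) ∈ A³; |3A| = 30.
Step 5: Check 30 ≤ 136.4722? Yes ✓.

K = 17/6, Plünnecke-Ruzsa bound K³|A| ≈ 136.4722, |3A| = 30, inequality holds.


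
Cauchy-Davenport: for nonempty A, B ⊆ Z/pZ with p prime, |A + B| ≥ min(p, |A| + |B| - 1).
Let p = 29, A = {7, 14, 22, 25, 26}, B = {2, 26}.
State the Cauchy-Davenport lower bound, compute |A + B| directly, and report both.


Cauchy-Davenport: |A + B| ≥ min(p, |A| + |B| - 1) for A, B nonempty in Z/pZ.
|A| = 5, |B| = 2, p = 29.
CD lower bound = min(29, 5 + 2 - 1) = min(29, 6) = 6.
Compute A + B mod 29 directly:
a = 7: 7+2=9, 7+26=4
a = 14: 14+2=16, 14+26=11
a = 22: 22+2=24, 22+26=19
a = 25: 25+2=27, 25+26=22
a = 26: 26+2=28, 26+26=23
A + B = {4, 9, 11, 16, 19, 22, 23, 24, 27, 28}, so |A + B| = 10.
Verify: 10 ≥ 6? Yes ✓.

CD lower bound = 6, actual |A + B| = 10.


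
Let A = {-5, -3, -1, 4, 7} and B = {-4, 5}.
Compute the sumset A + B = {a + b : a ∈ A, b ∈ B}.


A + B = {a + b : a ∈ A, b ∈ B}.
Enumerate all |A|·|B| = 5·2 = 10 pairs (a, b) and collect distinct sums.
a = -5: -5+-4=-9, -5+5=0
a = -3: -3+-4=-7, -3+5=2
a = -1: -1+-4=-5, -1+5=4
a = 4: 4+-4=0, 4+5=9
a = 7: 7+-4=3, 7+5=12
Collecting distinct sums: A + B = {-9, -7, -5, 0, 2, 3, 4, 9, 12}
|A + B| = 9

A + B = {-9, -7, -5, 0, 2, 3, 4, 9, 12}


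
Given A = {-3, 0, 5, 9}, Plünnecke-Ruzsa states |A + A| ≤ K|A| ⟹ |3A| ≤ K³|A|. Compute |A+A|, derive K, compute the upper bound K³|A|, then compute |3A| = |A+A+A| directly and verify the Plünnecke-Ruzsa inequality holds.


|A| = 4.
Step 1: Compute A + A by enumerating all 16 pairs.
A + A = {-6, -3, 0, 2, 5, 6, 9, 10, 14, 18}, so |A + A| = 10.
Step 2: Doubling constant K = |A + A|/|A| = 10/4 = 10/4 ≈ 2.5000.
Step 3: Plünnecke-Ruzsa gives |3A| ≤ K³·|A| = (2.5000)³ · 4 ≈ 62.5000.
Step 4: Compute 3A = A + A + A directly by enumerating all triples (a,b,c) ∈ A³; |3A| = 19.
Step 5: Check 19 ≤ 62.5000? Yes ✓.

K = 10/4, Plünnecke-Ruzsa bound K³|A| ≈ 62.5000, |3A| = 19, inequality holds.


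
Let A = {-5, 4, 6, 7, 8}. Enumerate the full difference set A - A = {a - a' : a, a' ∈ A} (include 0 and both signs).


A - A = {a - a' : a, a' ∈ A}.
Compute a - a' for each ordered pair (a, a'):
a = -5: -5--5=0, -5-4=-9, -5-6=-11, -5-7=-12, -5-8=-13
a = 4: 4--5=9, 4-4=0, 4-6=-2, 4-7=-3, 4-8=-4
a = 6: 6--5=11, 6-4=2, 6-6=0, 6-7=-1, 6-8=-2
a = 7: 7--5=12, 7-4=3, 7-6=1, 7-7=0, 7-8=-1
a = 8: 8--5=13, 8-4=4, 8-6=2, 8-7=1, 8-8=0
Collecting distinct values (and noting 0 appears from a-a):
A - A = {-13, -12, -11, -9, -4, -3, -2, -1, 0, 1, 2, 3, 4, 9, 11, 12, 13}
|A - A| = 17

A - A = {-13, -12, -11, -9, -4, -3, -2, -1, 0, 1, 2, 3, 4, 9, 11, 12, 13}


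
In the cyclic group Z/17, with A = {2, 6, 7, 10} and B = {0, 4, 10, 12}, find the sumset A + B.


Work in Z/17Z: reduce every sum a + b modulo 17.
Enumerate all 16 pairs:
a = 2: 2+0=2, 2+4=6, 2+10=12, 2+12=14
a = 6: 6+0=6, 6+4=10, 6+10=16, 6+12=1
a = 7: 7+0=7, 7+4=11, 7+10=0, 7+12=2
a = 10: 10+0=10, 10+4=14, 10+10=3, 10+12=5
Distinct residues collected: {0, 1, 2, 3, 5, 6, 7, 10, 11, 12, 14, 16}
|A + B| = 12 (out of 17 total residues).

A + B = {0, 1, 2, 3, 5, 6, 7, 10, 11, 12, 14, 16}


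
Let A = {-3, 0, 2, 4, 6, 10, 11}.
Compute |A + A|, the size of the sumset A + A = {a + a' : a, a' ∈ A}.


A + A = {a + a' : a, a' ∈ A}; |A| = 7.
General bounds: 2|A| - 1 ≤ |A + A| ≤ |A|(|A|+1)/2, i.e. 13 ≤ |A + A| ≤ 28.
Lower bound 2|A|-1 is attained iff A is an arithmetic progression.
Enumerate sums a + a' for a ≤ a' (symmetric, so this suffices):
a = -3: -3+-3=-6, -3+0=-3, -3+2=-1, -3+4=1, -3+6=3, -3+10=7, -3+11=8
a = 0: 0+0=0, 0+2=2, 0+4=4, 0+6=6, 0+10=10, 0+11=11
a = 2: 2+2=4, 2+4=6, 2+6=8, 2+10=12, 2+11=13
a = 4: 4+4=8, 4+6=10, 4+10=14, 4+11=15
a = 6: 6+6=12, 6+10=16, 6+11=17
a = 10: 10+10=20, 10+11=21
a = 11: 11+11=22
Distinct sums: {-6, -3, -1, 0, 1, 2, 3, 4, 6, 7, 8, 10, 11, 12, 13, 14, 15, 16, 17, 20, 21, 22}
|A + A| = 22

|A + A| = 22


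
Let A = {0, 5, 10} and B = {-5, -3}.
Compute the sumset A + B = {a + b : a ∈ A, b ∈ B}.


A + B = {a + b : a ∈ A, b ∈ B}.
Enumerate all |A|·|B| = 3·2 = 6 pairs (a, b) and collect distinct sums.
a = 0: 0+-5=-5, 0+-3=-3
a = 5: 5+-5=0, 5+-3=2
a = 10: 10+-5=5, 10+-3=7
Collecting distinct sums: A + B = {-5, -3, 0, 2, 5, 7}
|A + B| = 6

A + B = {-5, -3, 0, 2, 5, 7}


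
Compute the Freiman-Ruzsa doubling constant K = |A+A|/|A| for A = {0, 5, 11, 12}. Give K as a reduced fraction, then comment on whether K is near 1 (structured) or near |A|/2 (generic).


|A| = 4.
Compute A + A by enumerating all 16 pairs.
A + A = {0, 5, 10, 11, 12, 16, 17, 22, 23, 24}, so |A + A| = 10.
K = |A + A| / |A| = 10/4 = 5/2 ≈ 2.5000.
Reference: AP of size 4 gives K = 7/4 ≈ 1.7500; a fully generic set of size 4 gives K ≈ 2.5000.

|A| = 4, |A + A| = 10, K = 10/4 = 5/2.


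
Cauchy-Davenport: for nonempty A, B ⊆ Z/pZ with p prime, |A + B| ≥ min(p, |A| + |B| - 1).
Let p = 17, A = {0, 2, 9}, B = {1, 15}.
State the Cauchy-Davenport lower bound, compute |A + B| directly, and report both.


Cauchy-Davenport: |A + B| ≥ min(p, |A| + |B| - 1) for A, B nonempty in Z/pZ.
|A| = 3, |B| = 2, p = 17.
CD lower bound = min(17, 3 + 2 - 1) = min(17, 4) = 4.
Compute A + B mod 17 directly:
a = 0: 0+1=1, 0+15=15
a = 2: 2+1=3, 2+15=0
a = 9: 9+1=10, 9+15=7
A + B = {0, 1, 3, 7, 10, 15}, so |A + B| = 6.
Verify: 6 ≥ 4? Yes ✓.

CD lower bound = 4, actual |A + B| = 6.


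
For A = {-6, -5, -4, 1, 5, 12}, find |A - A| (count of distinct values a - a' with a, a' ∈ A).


A - A = {a - a' : a, a' ∈ A}; |A| = 6.
Bounds: 2|A|-1 ≤ |A - A| ≤ |A|² - |A| + 1, i.e. 11 ≤ |A - A| ≤ 31.
Note: 0 ∈ A - A always (from a - a). The set is symmetric: if d ∈ A - A then -d ∈ A - A.
Enumerate nonzero differences d = a - a' with a > a' (then include -d):
Positive differences: {1, 2, 4, 5, 6, 7, 9, 10, 11, 16, 17, 18}
Full difference set: {0} ∪ (positive diffs) ∪ (negative diffs).
|A - A| = 1 + 2·12 = 25 (matches direct enumeration: 25).

|A - A| = 25


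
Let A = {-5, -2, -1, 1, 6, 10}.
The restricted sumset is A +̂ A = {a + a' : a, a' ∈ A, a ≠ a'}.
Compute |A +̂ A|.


Restricted sumset: A +̂ A = {a + a' : a ∈ A, a' ∈ A, a ≠ a'}.
Equivalently, take A + A and drop any sum 2a that is achievable ONLY as a + a for a ∈ A (i.e. sums representable only with equal summands).
Enumerate pairs (a, a') with a < a' (symmetric, so each unordered pair gives one sum; this covers all a ≠ a'):
  -5 + -2 = -7
  -5 + -1 = -6
  -5 + 1 = -4
  -5 + 6 = 1
  -5 + 10 = 5
  -2 + -1 = -3
  -2 + 1 = -1
  -2 + 6 = 4
  -2 + 10 = 8
  -1 + 1 = 0
  -1 + 6 = 5
  -1 + 10 = 9
  1 + 6 = 7
  1 + 10 = 11
  6 + 10 = 16
Collected distinct sums: {-7, -6, -4, -3, -1, 0, 1, 4, 5, 7, 8, 9, 11, 16}
|A +̂ A| = 14
(Reference bound: |A +̂ A| ≥ 2|A| - 3 for |A| ≥ 2, with |A| = 6 giving ≥ 9.)

|A +̂ A| = 14


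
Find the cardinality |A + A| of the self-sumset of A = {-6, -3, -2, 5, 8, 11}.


A + A = {a + a' : a, a' ∈ A}; |A| = 6.
General bounds: 2|A| - 1 ≤ |A + A| ≤ |A|(|A|+1)/2, i.e. 11 ≤ |A + A| ≤ 21.
Lower bound 2|A|-1 is attained iff A is an arithmetic progression.
Enumerate sums a + a' for a ≤ a' (symmetric, so this suffices):
a = -6: -6+-6=-12, -6+-3=-9, -6+-2=-8, -6+5=-1, -6+8=2, -6+11=5
a = -3: -3+-3=-6, -3+-2=-5, -3+5=2, -3+8=5, -3+11=8
a = -2: -2+-2=-4, -2+5=3, -2+8=6, -2+11=9
a = 5: 5+5=10, 5+8=13, 5+11=16
a = 8: 8+8=16, 8+11=19
a = 11: 11+11=22
Distinct sums: {-12, -9, -8, -6, -5, -4, -1, 2, 3, 5, 6, 8, 9, 10, 13, 16, 19, 22}
|A + A| = 18

|A + A| = 18


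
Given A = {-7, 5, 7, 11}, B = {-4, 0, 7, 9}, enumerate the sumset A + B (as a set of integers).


A + B = {a + b : a ∈ A, b ∈ B}.
Enumerate all |A|·|B| = 4·4 = 16 pairs (a, b) and collect distinct sums.
a = -7: -7+-4=-11, -7+0=-7, -7+7=0, -7+9=2
a = 5: 5+-4=1, 5+0=5, 5+7=12, 5+9=14
a = 7: 7+-4=3, 7+0=7, 7+7=14, 7+9=16
a = 11: 11+-4=7, 11+0=11, 11+7=18, 11+9=20
Collecting distinct sums: A + B = {-11, -7, 0, 1, 2, 3, 5, 7, 11, 12, 14, 16, 18, 20}
|A + B| = 14

A + B = {-11, -7, 0, 1, 2, 3, 5, 7, 11, 12, 14, 16, 18, 20}


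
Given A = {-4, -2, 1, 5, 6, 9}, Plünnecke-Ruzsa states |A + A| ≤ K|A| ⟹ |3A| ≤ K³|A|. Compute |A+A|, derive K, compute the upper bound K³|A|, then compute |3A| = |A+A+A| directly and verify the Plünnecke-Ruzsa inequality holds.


|A| = 6.
Step 1: Compute A + A by enumerating all 36 pairs.
A + A = {-8, -6, -4, -3, -1, 1, 2, 3, 4, 5, 6, 7, 10, 11, 12, 14, 15, 18}, so |A + A| = 18.
Step 2: Doubling constant K = |A + A|/|A| = 18/6 = 18/6 ≈ 3.0000.
Step 3: Plünnecke-Ruzsa gives |3A| ≤ K³·|A| = (3.0000)³ · 6 ≈ 162.0000.
Step 4: Compute 3A = A + A + A directly by enumerating all triples (a,b,c) ∈ A³; |3A| = 34.
Step 5: Check 34 ≤ 162.0000? Yes ✓.

K = 18/6, Plünnecke-Ruzsa bound K³|A| ≈ 162.0000, |3A| = 34, inequality holds.


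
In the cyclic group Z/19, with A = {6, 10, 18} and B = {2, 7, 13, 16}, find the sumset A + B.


Work in Z/19Z: reduce every sum a + b modulo 19.
Enumerate all 12 pairs:
a = 6: 6+2=8, 6+7=13, 6+13=0, 6+16=3
a = 10: 10+2=12, 10+7=17, 10+13=4, 10+16=7
a = 18: 18+2=1, 18+7=6, 18+13=12, 18+16=15
Distinct residues collected: {0, 1, 3, 4, 6, 7, 8, 12, 13, 15, 17}
|A + B| = 11 (out of 19 total residues).

A + B = {0, 1, 3, 4, 6, 7, 8, 12, 13, 15, 17}


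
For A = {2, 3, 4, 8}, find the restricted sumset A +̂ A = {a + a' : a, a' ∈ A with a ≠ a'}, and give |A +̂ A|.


Restricted sumset: A +̂ A = {a + a' : a ∈ A, a' ∈ A, a ≠ a'}.
Equivalently, take A + A and drop any sum 2a that is achievable ONLY as a + a for a ∈ A (i.e. sums representable only with equal summands).
Enumerate pairs (a, a') with a < a' (symmetric, so each unordered pair gives one sum; this covers all a ≠ a'):
  2 + 3 = 5
  2 + 4 = 6
  2 + 8 = 10
  3 + 4 = 7
  3 + 8 = 11
  4 + 8 = 12
Collected distinct sums: {5, 6, 7, 10, 11, 12}
|A +̂ A| = 6
(Reference bound: |A +̂ A| ≥ 2|A| - 3 for |A| ≥ 2, with |A| = 4 giving ≥ 5.)

|A +̂ A| = 6


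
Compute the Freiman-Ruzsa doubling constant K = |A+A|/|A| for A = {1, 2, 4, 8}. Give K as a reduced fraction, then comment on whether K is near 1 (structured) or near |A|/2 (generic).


|A| = 4.
Compute A + A by enumerating all 16 pairs.
A + A = {2, 3, 4, 5, 6, 8, 9, 10, 12, 16}, so |A + A| = 10.
K = |A + A| / |A| = 10/4 = 5/2 ≈ 2.5000.
Reference: AP of size 4 gives K = 7/4 ≈ 1.7500; a fully generic set of size 4 gives K ≈ 2.5000.

|A| = 4, |A + A| = 10, K = 10/4 = 5/2.


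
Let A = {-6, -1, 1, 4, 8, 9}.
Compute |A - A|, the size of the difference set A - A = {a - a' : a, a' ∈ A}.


A - A = {a - a' : a, a' ∈ A}; |A| = 6.
Bounds: 2|A|-1 ≤ |A - A| ≤ |A|² - |A| + 1, i.e. 11 ≤ |A - A| ≤ 31.
Note: 0 ∈ A - A always (from a - a). The set is symmetric: if d ∈ A - A then -d ∈ A - A.
Enumerate nonzero differences d = a - a' with a > a' (then include -d):
Positive differences: {1, 2, 3, 4, 5, 7, 8, 9, 10, 14, 15}
Full difference set: {0} ∪ (positive diffs) ∪ (negative diffs).
|A - A| = 1 + 2·11 = 23 (matches direct enumeration: 23).

|A - A| = 23


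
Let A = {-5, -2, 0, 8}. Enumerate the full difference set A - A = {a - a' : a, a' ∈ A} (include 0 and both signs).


A - A = {a - a' : a, a' ∈ A}.
Compute a - a' for each ordered pair (a, a'):
a = -5: -5--5=0, -5--2=-3, -5-0=-5, -5-8=-13
a = -2: -2--5=3, -2--2=0, -2-0=-2, -2-8=-10
a = 0: 0--5=5, 0--2=2, 0-0=0, 0-8=-8
a = 8: 8--5=13, 8--2=10, 8-0=8, 8-8=0
Collecting distinct values (and noting 0 appears from a-a):
A - A = {-13, -10, -8, -5, -3, -2, 0, 2, 3, 5, 8, 10, 13}
|A - A| = 13

A - A = {-13, -10, -8, -5, -3, -2, 0, 2, 3, 5, 8, 10, 13}


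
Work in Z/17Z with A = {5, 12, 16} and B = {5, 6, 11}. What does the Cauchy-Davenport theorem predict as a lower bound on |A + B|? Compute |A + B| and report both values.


Cauchy-Davenport: |A + B| ≥ min(p, |A| + |B| - 1) for A, B nonempty in Z/pZ.
|A| = 3, |B| = 3, p = 17.
CD lower bound = min(17, 3 + 3 - 1) = min(17, 5) = 5.
Compute A + B mod 17 directly:
a = 5: 5+5=10, 5+6=11, 5+11=16
a = 12: 12+5=0, 12+6=1, 12+11=6
a = 16: 16+5=4, 16+6=5, 16+11=10
A + B = {0, 1, 4, 5, 6, 10, 11, 16}, so |A + B| = 8.
Verify: 8 ≥ 5? Yes ✓.

CD lower bound = 5, actual |A + B| = 8.


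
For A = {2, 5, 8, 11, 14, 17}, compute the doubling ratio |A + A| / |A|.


|A| = 6.
Compute A + A by enumerating all 36 pairs.
A + A = {4, 7, 10, 13, 16, 19, 22, 25, 28, 31, 34}, so |A + A| = 11.
K = |A + A| / |A| = 11/6 (already in lowest terms) ≈ 1.8333.
Reference: AP of size 6 gives K = 11/6 ≈ 1.8333; a fully generic set of size 6 gives K ≈ 3.5000.

|A| = 6, |A + A| = 11, K = 11/6.


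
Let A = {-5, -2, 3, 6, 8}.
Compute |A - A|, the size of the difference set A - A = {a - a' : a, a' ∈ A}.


A - A = {a - a' : a, a' ∈ A}; |A| = 5.
Bounds: 2|A|-1 ≤ |A - A| ≤ |A|² - |A| + 1, i.e. 9 ≤ |A - A| ≤ 21.
Note: 0 ∈ A - A always (from a - a). The set is symmetric: if d ∈ A - A then -d ∈ A - A.
Enumerate nonzero differences d = a - a' with a > a' (then include -d):
Positive differences: {2, 3, 5, 8, 10, 11, 13}
Full difference set: {0} ∪ (positive diffs) ∪ (negative diffs).
|A - A| = 1 + 2·7 = 15 (matches direct enumeration: 15).

|A - A| = 15


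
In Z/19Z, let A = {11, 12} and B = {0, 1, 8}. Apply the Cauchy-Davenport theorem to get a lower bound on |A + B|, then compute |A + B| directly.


Cauchy-Davenport: |A + B| ≥ min(p, |A| + |B| - 1) for A, B nonempty in Z/pZ.
|A| = 2, |B| = 3, p = 19.
CD lower bound = min(19, 2 + 3 - 1) = min(19, 4) = 4.
Compute A + B mod 19 directly:
a = 11: 11+0=11, 11+1=12, 11+8=0
a = 12: 12+0=12, 12+1=13, 12+8=1
A + B = {0, 1, 11, 12, 13}, so |A + B| = 5.
Verify: 5 ≥ 4? Yes ✓.

CD lower bound = 4, actual |A + B| = 5.


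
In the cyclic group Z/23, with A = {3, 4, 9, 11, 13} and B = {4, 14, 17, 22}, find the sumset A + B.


Work in Z/23Z: reduce every sum a + b modulo 23.
Enumerate all 20 pairs:
a = 3: 3+4=7, 3+14=17, 3+17=20, 3+22=2
a = 4: 4+4=8, 4+14=18, 4+17=21, 4+22=3
a = 9: 9+4=13, 9+14=0, 9+17=3, 9+22=8
a = 11: 11+4=15, 11+14=2, 11+17=5, 11+22=10
a = 13: 13+4=17, 13+14=4, 13+17=7, 13+22=12
Distinct residues collected: {0, 2, 3, 4, 5, 7, 8, 10, 12, 13, 15, 17, 18, 20, 21}
|A + B| = 15 (out of 23 total residues).

A + B = {0, 2, 3, 4, 5, 7, 8, 10, 12, 13, 15, 17, 18, 20, 21}


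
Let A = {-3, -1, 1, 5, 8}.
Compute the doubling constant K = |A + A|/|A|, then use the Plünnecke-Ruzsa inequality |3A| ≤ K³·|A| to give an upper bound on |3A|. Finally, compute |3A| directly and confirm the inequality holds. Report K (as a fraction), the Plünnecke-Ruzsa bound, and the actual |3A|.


|A| = 5.
Step 1: Compute A + A by enumerating all 25 pairs.
A + A = {-6, -4, -2, 0, 2, 4, 5, 6, 7, 9, 10, 13, 16}, so |A + A| = 13.
Step 2: Doubling constant K = |A + A|/|A| = 13/5 = 13/5 ≈ 2.6000.
Step 3: Plünnecke-Ruzsa gives |3A| ≤ K³·|A| = (2.6000)³ · 5 ≈ 87.8800.
Step 4: Compute 3A = A + A + A directly by enumerating all triples (a,b,c) ∈ A³; |3A| = 24.
Step 5: Check 24 ≤ 87.8800? Yes ✓.

K = 13/5, Plünnecke-Ruzsa bound K³|A| ≈ 87.8800, |3A| = 24, inequality holds.


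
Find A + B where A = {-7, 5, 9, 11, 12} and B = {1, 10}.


A + B = {a + b : a ∈ A, b ∈ B}.
Enumerate all |A|·|B| = 5·2 = 10 pairs (a, b) and collect distinct sums.
a = -7: -7+1=-6, -7+10=3
a = 5: 5+1=6, 5+10=15
a = 9: 9+1=10, 9+10=19
a = 11: 11+1=12, 11+10=21
a = 12: 12+1=13, 12+10=22
Collecting distinct sums: A + B = {-6, 3, 6, 10, 12, 13, 15, 19, 21, 22}
|A + B| = 10

A + B = {-6, 3, 6, 10, 12, 13, 15, 19, 21, 22}


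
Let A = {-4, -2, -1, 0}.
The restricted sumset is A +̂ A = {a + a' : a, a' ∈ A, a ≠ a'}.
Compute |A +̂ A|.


Restricted sumset: A +̂ A = {a + a' : a ∈ A, a' ∈ A, a ≠ a'}.
Equivalently, take A + A and drop any sum 2a that is achievable ONLY as a + a for a ∈ A (i.e. sums representable only with equal summands).
Enumerate pairs (a, a') with a < a' (symmetric, so each unordered pair gives one sum; this covers all a ≠ a'):
  -4 + -2 = -6
  -4 + -1 = -5
  -4 + 0 = -4
  -2 + -1 = -3
  -2 + 0 = -2
  -1 + 0 = -1
Collected distinct sums: {-6, -5, -4, -3, -2, -1}
|A +̂ A| = 6
(Reference bound: |A +̂ A| ≥ 2|A| - 3 for |A| ≥ 2, with |A| = 4 giving ≥ 5.)

|A +̂ A| = 6


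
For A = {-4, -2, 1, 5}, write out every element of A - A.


A - A = {a - a' : a, a' ∈ A}.
Compute a - a' for each ordered pair (a, a'):
a = -4: -4--4=0, -4--2=-2, -4-1=-5, -4-5=-9
a = -2: -2--4=2, -2--2=0, -2-1=-3, -2-5=-7
a = 1: 1--4=5, 1--2=3, 1-1=0, 1-5=-4
a = 5: 5--4=9, 5--2=7, 5-1=4, 5-5=0
Collecting distinct values (and noting 0 appears from a-a):
A - A = {-9, -7, -5, -4, -3, -2, 0, 2, 3, 4, 5, 7, 9}
|A - A| = 13

A - A = {-9, -7, -5, -4, -3, -2, 0, 2, 3, 4, 5, 7, 9}


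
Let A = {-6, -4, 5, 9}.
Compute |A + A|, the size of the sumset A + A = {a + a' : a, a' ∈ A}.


A + A = {a + a' : a, a' ∈ A}; |A| = 4.
General bounds: 2|A| - 1 ≤ |A + A| ≤ |A|(|A|+1)/2, i.e. 7 ≤ |A + A| ≤ 10.
Lower bound 2|A|-1 is attained iff A is an arithmetic progression.
Enumerate sums a + a' for a ≤ a' (symmetric, so this suffices):
a = -6: -6+-6=-12, -6+-4=-10, -6+5=-1, -6+9=3
a = -4: -4+-4=-8, -4+5=1, -4+9=5
a = 5: 5+5=10, 5+9=14
a = 9: 9+9=18
Distinct sums: {-12, -10, -8, -1, 1, 3, 5, 10, 14, 18}
|A + A| = 10

|A + A| = 10


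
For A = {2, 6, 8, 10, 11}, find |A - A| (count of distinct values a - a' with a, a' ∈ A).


A - A = {a - a' : a, a' ∈ A}; |A| = 5.
Bounds: 2|A|-1 ≤ |A - A| ≤ |A|² - |A| + 1, i.e. 9 ≤ |A - A| ≤ 21.
Note: 0 ∈ A - A always (from a - a). The set is symmetric: if d ∈ A - A then -d ∈ A - A.
Enumerate nonzero differences d = a - a' with a > a' (then include -d):
Positive differences: {1, 2, 3, 4, 5, 6, 8, 9}
Full difference set: {0} ∪ (positive diffs) ∪ (negative diffs).
|A - A| = 1 + 2·8 = 17 (matches direct enumeration: 17).

|A - A| = 17


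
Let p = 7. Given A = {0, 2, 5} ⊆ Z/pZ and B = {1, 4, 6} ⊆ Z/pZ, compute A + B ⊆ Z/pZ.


Work in Z/7Z: reduce every sum a + b modulo 7.
Enumerate all 9 pairs:
a = 0: 0+1=1, 0+4=4, 0+6=6
a = 2: 2+1=3, 2+4=6, 2+6=1
a = 5: 5+1=6, 5+4=2, 5+6=4
Distinct residues collected: {1, 2, 3, 4, 6}
|A + B| = 5 (out of 7 total residues).

A + B = {1, 2, 3, 4, 6}


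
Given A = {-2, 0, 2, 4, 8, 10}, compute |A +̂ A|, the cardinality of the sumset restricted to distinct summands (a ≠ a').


Restricted sumset: A +̂ A = {a + a' : a ∈ A, a' ∈ A, a ≠ a'}.
Equivalently, take A + A and drop any sum 2a that is achievable ONLY as a + a for a ∈ A (i.e. sums representable only with equal summands).
Enumerate pairs (a, a') with a < a' (symmetric, so each unordered pair gives one sum; this covers all a ≠ a'):
  -2 + 0 = -2
  -2 + 2 = 0
  -2 + 4 = 2
  -2 + 8 = 6
  -2 + 10 = 8
  0 + 2 = 2
  0 + 4 = 4
  0 + 8 = 8
  0 + 10 = 10
  2 + 4 = 6
  2 + 8 = 10
  2 + 10 = 12
  4 + 8 = 12
  4 + 10 = 14
  8 + 10 = 18
Collected distinct sums: {-2, 0, 2, 4, 6, 8, 10, 12, 14, 18}
|A +̂ A| = 10
(Reference bound: |A +̂ A| ≥ 2|A| - 3 for |A| ≥ 2, with |A| = 6 giving ≥ 9.)

|A +̂ A| = 10


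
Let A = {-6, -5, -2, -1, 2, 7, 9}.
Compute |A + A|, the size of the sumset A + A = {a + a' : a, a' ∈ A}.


A + A = {a + a' : a, a' ∈ A}; |A| = 7.
General bounds: 2|A| - 1 ≤ |A + A| ≤ |A|(|A|+1)/2, i.e. 13 ≤ |A + A| ≤ 28.
Lower bound 2|A|-1 is attained iff A is an arithmetic progression.
Enumerate sums a + a' for a ≤ a' (symmetric, so this suffices):
a = -6: -6+-6=-12, -6+-5=-11, -6+-2=-8, -6+-1=-7, -6+2=-4, -6+7=1, -6+9=3
a = -5: -5+-5=-10, -5+-2=-7, -5+-1=-6, -5+2=-3, -5+7=2, -5+9=4
a = -2: -2+-2=-4, -2+-1=-3, -2+2=0, -2+7=5, -2+9=7
a = -1: -1+-1=-2, -1+2=1, -1+7=6, -1+9=8
a = 2: 2+2=4, 2+7=9, 2+9=11
a = 7: 7+7=14, 7+9=16
a = 9: 9+9=18
Distinct sums: {-12, -11, -10, -8, -7, -6, -4, -3, -2, 0, 1, 2, 3, 4, 5, 6, 7, 8, 9, 11, 14, 16, 18}
|A + A| = 23

|A + A| = 23


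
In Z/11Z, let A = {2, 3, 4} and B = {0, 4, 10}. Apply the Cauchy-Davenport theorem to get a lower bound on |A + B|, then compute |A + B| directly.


Cauchy-Davenport: |A + B| ≥ min(p, |A| + |B| - 1) for A, B nonempty in Z/pZ.
|A| = 3, |B| = 3, p = 11.
CD lower bound = min(11, 3 + 3 - 1) = min(11, 5) = 5.
Compute A + B mod 11 directly:
a = 2: 2+0=2, 2+4=6, 2+10=1
a = 3: 3+0=3, 3+4=7, 3+10=2
a = 4: 4+0=4, 4+4=8, 4+10=3
A + B = {1, 2, 3, 4, 6, 7, 8}, so |A + B| = 7.
Verify: 7 ≥ 5? Yes ✓.

CD lower bound = 5, actual |A + B| = 7.


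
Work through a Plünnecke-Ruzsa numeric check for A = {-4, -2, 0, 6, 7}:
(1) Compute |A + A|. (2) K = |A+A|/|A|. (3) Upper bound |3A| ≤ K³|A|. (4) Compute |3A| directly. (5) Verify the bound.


|A| = 5.
Step 1: Compute A + A by enumerating all 25 pairs.
A + A = {-8, -6, -4, -2, 0, 2, 3, 4, 5, 6, 7, 12, 13, 14}, so |A + A| = 14.
Step 2: Doubling constant K = |A + A|/|A| = 14/5 = 14/5 ≈ 2.8000.
Step 3: Plünnecke-Ruzsa gives |3A| ≤ K³·|A| = (2.8000)³ · 5 ≈ 109.7600.
Step 4: Compute 3A = A + A + A directly by enumerating all triples (a,b,c) ∈ A³; |3A| = 26.
Step 5: Check 26 ≤ 109.7600? Yes ✓.

K = 14/5, Plünnecke-Ruzsa bound K³|A| ≈ 109.7600, |3A| = 26, inequality holds.


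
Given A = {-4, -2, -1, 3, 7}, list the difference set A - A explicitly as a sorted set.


A - A = {a - a' : a, a' ∈ A}.
Compute a - a' for each ordered pair (a, a'):
a = -4: -4--4=0, -4--2=-2, -4--1=-3, -4-3=-7, -4-7=-11
a = -2: -2--4=2, -2--2=0, -2--1=-1, -2-3=-5, -2-7=-9
a = -1: -1--4=3, -1--2=1, -1--1=0, -1-3=-4, -1-7=-8
a = 3: 3--4=7, 3--2=5, 3--1=4, 3-3=0, 3-7=-4
a = 7: 7--4=11, 7--2=9, 7--1=8, 7-3=4, 7-7=0
Collecting distinct values (and noting 0 appears from a-a):
A - A = {-11, -9, -8, -7, -5, -4, -3, -2, -1, 0, 1, 2, 3, 4, 5, 7, 8, 9, 11}
|A - A| = 19

A - A = {-11, -9, -8, -7, -5, -4, -3, -2, -1, 0, 1, 2, 3, 4, 5, 7, 8, 9, 11}


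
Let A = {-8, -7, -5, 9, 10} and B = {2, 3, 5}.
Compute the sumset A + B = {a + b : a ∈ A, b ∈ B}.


A + B = {a + b : a ∈ A, b ∈ B}.
Enumerate all |A|·|B| = 5·3 = 15 pairs (a, b) and collect distinct sums.
a = -8: -8+2=-6, -8+3=-5, -8+5=-3
a = -7: -7+2=-5, -7+3=-4, -7+5=-2
a = -5: -5+2=-3, -5+3=-2, -5+5=0
a = 9: 9+2=11, 9+3=12, 9+5=14
a = 10: 10+2=12, 10+3=13, 10+5=15
Collecting distinct sums: A + B = {-6, -5, -4, -3, -2, 0, 11, 12, 13, 14, 15}
|A + B| = 11

A + B = {-6, -5, -4, -3, -2, 0, 11, 12, 13, 14, 15}


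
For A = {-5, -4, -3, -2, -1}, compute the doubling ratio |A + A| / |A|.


|A| = 5.
Compute A + A by enumerating all 25 pairs.
A + A = {-10, -9, -8, -7, -6, -5, -4, -3, -2}, so |A + A| = 9.
K = |A + A| / |A| = 9/5 (already in lowest terms) ≈ 1.8000.
Reference: AP of size 5 gives K = 9/5 ≈ 1.8000; a fully generic set of size 5 gives K ≈ 3.0000.

|A| = 5, |A + A| = 9, K = 9/5.


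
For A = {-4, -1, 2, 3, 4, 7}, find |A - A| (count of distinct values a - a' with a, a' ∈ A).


A - A = {a - a' : a, a' ∈ A}; |A| = 6.
Bounds: 2|A|-1 ≤ |A - A| ≤ |A|² - |A| + 1, i.e. 11 ≤ |A - A| ≤ 31.
Note: 0 ∈ A - A always (from a - a). The set is symmetric: if d ∈ A - A then -d ∈ A - A.
Enumerate nonzero differences d = a - a' with a > a' (then include -d):
Positive differences: {1, 2, 3, 4, 5, 6, 7, 8, 11}
Full difference set: {0} ∪ (positive diffs) ∪ (negative diffs).
|A - A| = 1 + 2·9 = 19 (matches direct enumeration: 19).

|A - A| = 19


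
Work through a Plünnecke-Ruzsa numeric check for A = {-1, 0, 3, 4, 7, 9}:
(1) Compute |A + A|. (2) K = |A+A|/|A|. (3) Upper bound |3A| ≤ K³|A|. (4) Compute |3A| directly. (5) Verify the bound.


|A| = 6.
Step 1: Compute A + A by enumerating all 36 pairs.
A + A = {-2, -1, 0, 2, 3, 4, 6, 7, 8, 9, 10, 11, 12, 13, 14, 16, 18}, so |A + A| = 17.
Step 2: Doubling constant K = |A + A|/|A| = 17/6 = 17/6 ≈ 2.8333.
Step 3: Plünnecke-Ruzsa gives |3A| ≤ K³·|A| = (2.8333)³ · 6 ≈ 136.4722.
Step 4: Compute 3A = A + A + A directly by enumerating all triples (a,b,c) ∈ A³; |3A| = 29.
Step 5: Check 29 ≤ 136.4722? Yes ✓.

K = 17/6, Plünnecke-Ruzsa bound K³|A| ≈ 136.4722, |3A| = 29, inequality holds.


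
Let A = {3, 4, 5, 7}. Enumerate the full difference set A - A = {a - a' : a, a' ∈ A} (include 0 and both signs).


A - A = {a - a' : a, a' ∈ A}.
Compute a - a' for each ordered pair (a, a'):
a = 3: 3-3=0, 3-4=-1, 3-5=-2, 3-7=-4
a = 4: 4-3=1, 4-4=0, 4-5=-1, 4-7=-3
a = 5: 5-3=2, 5-4=1, 5-5=0, 5-7=-2
a = 7: 7-3=4, 7-4=3, 7-5=2, 7-7=0
Collecting distinct values (and noting 0 appears from a-a):
A - A = {-4, -3, -2, -1, 0, 1, 2, 3, 4}
|A - A| = 9

A - A = {-4, -3, -2, -1, 0, 1, 2, 3, 4}


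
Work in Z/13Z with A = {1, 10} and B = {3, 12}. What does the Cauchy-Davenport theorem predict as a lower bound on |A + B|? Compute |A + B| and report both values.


Cauchy-Davenport: |A + B| ≥ min(p, |A| + |B| - 1) for A, B nonempty in Z/pZ.
|A| = 2, |B| = 2, p = 13.
CD lower bound = min(13, 2 + 2 - 1) = min(13, 3) = 3.
Compute A + B mod 13 directly:
a = 1: 1+3=4, 1+12=0
a = 10: 10+3=0, 10+12=9
A + B = {0, 4, 9}, so |A + B| = 3.
Verify: 3 ≥ 3? Yes ✓.

CD lower bound = 3, actual |A + B| = 3.


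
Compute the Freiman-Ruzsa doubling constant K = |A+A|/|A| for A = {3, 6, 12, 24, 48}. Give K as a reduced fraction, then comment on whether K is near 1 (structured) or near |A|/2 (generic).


|A| = 5.
Compute A + A by enumerating all 25 pairs.
A + A = {6, 9, 12, 15, 18, 24, 27, 30, 36, 48, 51, 54, 60, 72, 96}, so |A + A| = 15.
K = |A + A| / |A| = 15/5 = 3/1 ≈ 3.0000.
Reference: AP of size 5 gives K = 9/5 ≈ 1.8000; a fully generic set of size 5 gives K ≈ 3.0000.

|A| = 5, |A + A| = 15, K = 15/5 = 3/1.


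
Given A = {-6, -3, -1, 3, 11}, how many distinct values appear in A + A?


A + A = {a + a' : a, a' ∈ A}; |A| = 5.
General bounds: 2|A| - 1 ≤ |A + A| ≤ |A|(|A|+1)/2, i.e. 9 ≤ |A + A| ≤ 15.
Lower bound 2|A|-1 is attained iff A is an arithmetic progression.
Enumerate sums a + a' for a ≤ a' (symmetric, so this suffices):
a = -6: -6+-6=-12, -6+-3=-9, -6+-1=-7, -6+3=-3, -6+11=5
a = -3: -3+-3=-6, -3+-1=-4, -3+3=0, -3+11=8
a = -1: -1+-1=-2, -1+3=2, -1+11=10
a = 3: 3+3=6, 3+11=14
a = 11: 11+11=22
Distinct sums: {-12, -9, -7, -6, -4, -3, -2, 0, 2, 5, 6, 8, 10, 14, 22}
|A + A| = 15

|A + A| = 15


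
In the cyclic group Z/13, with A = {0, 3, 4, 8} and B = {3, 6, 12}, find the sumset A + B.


Work in Z/13Z: reduce every sum a + b modulo 13.
Enumerate all 12 pairs:
a = 0: 0+3=3, 0+6=6, 0+12=12
a = 3: 3+3=6, 3+6=9, 3+12=2
a = 4: 4+3=7, 4+6=10, 4+12=3
a = 8: 8+3=11, 8+6=1, 8+12=7
Distinct residues collected: {1, 2, 3, 6, 7, 9, 10, 11, 12}
|A + B| = 9 (out of 13 total residues).

A + B = {1, 2, 3, 6, 7, 9, 10, 11, 12}


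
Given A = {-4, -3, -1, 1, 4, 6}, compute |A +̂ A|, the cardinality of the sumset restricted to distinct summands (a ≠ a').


Restricted sumset: A +̂ A = {a + a' : a ∈ A, a' ∈ A, a ≠ a'}.
Equivalently, take A + A and drop any sum 2a that is achievable ONLY as a + a for a ∈ A (i.e. sums representable only with equal summands).
Enumerate pairs (a, a') with a < a' (symmetric, so each unordered pair gives one sum; this covers all a ≠ a'):
  -4 + -3 = -7
  -4 + -1 = -5
  -4 + 1 = -3
  -4 + 4 = 0
  -4 + 6 = 2
  -3 + -1 = -4
  -3 + 1 = -2
  -3 + 4 = 1
  -3 + 6 = 3
  -1 + 1 = 0
  -1 + 4 = 3
  -1 + 6 = 5
  1 + 4 = 5
  1 + 6 = 7
  4 + 6 = 10
Collected distinct sums: {-7, -5, -4, -3, -2, 0, 1, 2, 3, 5, 7, 10}
|A +̂ A| = 12
(Reference bound: |A +̂ A| ≥ 2|A| - 3 for |A| ≥ 2, with |A| = 6 giving ≥ 9.)

|A +̂ A| = 12


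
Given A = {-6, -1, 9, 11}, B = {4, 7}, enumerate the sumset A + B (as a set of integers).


A + B = {a + b : a ∈ A, b ∈ B}.
Enumerate all |A|·|B| = 4·2 = 8 pairs (a, b) and collect distinct sums.
a = -6: -6+4=-2, -6+7=1
a = -1: -1+4=3, -1+7=6
a = 9: 9+4=13, 9+7=16
a = 11: 11+4=15, 11+7=18
Collecting distinct sums: A + B = {-2, 1, 3, 6, 13, 15, 16, 18}
|A + B| = 8

A + B = {-2, 1, 3, 6, 13, 15, 16, 18}


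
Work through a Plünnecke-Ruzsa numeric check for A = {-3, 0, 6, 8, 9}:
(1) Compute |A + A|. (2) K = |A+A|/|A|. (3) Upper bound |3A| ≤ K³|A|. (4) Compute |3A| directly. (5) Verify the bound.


|A| = 5.
Step 1: Compute A + A by enumerating all 25 pairs.
A + A = {-6, -3, 0, 3, 5, 6, 8, 9, 12, 14, 15, 16, 17, 18}, so |A + A| = 14.
Step 2: Doubling constant K = |A + A|/|A| = 14/5 = 14/5 ≈ 2.8000.
Step 3: Plünnecke-Ruzsa gives |3A| ≤ K³·|A| = (2.8000)³ · 5 ≈ 109.7600.
Step 4: Compute 3A = A + A + A directly by enumerating all triples (a,b,c) ∈ A³; |3A| = 26.
Step 5: Check 26 ≤ 109.7600? Yes ✓.

K = 14/5, Plünnecke-Ruzsa bound K³|A| ≈ 109.7600, |3A| = 26, inequality holds.


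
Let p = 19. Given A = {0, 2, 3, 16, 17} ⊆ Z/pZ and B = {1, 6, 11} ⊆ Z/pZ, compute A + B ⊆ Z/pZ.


Work in Z/19Z: reduce every sum a + b modulo 19.
Enumerate all 15 pairs:
a = 0: 0+1=1, 0+6=6, 0+11=11
a = 2: 2+1=3, 2+6=8, 2+11=13
a = 3: 3+1=4, 3+6=9, 3+11=14
a = 16: 16+1=17, 16+6=3, 16+11=8
a = 17: 17+1=18, 17+6=4, 17+11=9
Distinct residues collected: {1, 3, 4, 6, 8, 9, 11, 13, 14, 17, 18}
|A + B| = 11 (out of 19 total residues).

A + B = {1, 3, 4, 6, 8, 9, 11, 13, 14, 17, 18}
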